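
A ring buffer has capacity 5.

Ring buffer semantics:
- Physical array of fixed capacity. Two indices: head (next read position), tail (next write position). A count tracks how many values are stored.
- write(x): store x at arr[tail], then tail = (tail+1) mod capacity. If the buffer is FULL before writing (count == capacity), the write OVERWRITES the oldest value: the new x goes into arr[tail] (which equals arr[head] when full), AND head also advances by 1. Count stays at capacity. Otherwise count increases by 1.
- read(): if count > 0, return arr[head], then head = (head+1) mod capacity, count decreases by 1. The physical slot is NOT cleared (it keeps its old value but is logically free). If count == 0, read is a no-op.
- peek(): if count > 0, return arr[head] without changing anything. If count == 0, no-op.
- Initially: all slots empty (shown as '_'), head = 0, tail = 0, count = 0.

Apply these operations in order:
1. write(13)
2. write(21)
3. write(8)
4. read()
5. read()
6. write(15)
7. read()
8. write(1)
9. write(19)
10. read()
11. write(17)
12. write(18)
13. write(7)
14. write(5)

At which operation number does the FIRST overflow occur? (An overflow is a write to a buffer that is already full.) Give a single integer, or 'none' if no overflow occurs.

Answer: 14

Derivation:
After op 1 (write(13)): arr=[13 _ _ _ _] head=0 tail=1 count=1
After op 2 (write(21)): arr=[13 21 _ _ _] head=0 tail=2 count=2
After op 3 (write(8)): arr=[13 21 8 _ _] head=0 tail=3 count=3
After op 4 (read()): arr=[13 21 8 _ _] head=1 tail=3 count=2
After op 5 (read()): arr=[13 21 8 _ _] head=2 tail=3 count=1
After op 6 (write(15)): arr=[13 21 8 15 _] head=2 tail=4 count=2
After op 7 (read()): arr=[13 21 8 15 _] head=3 tail=4 count=1
After op 8 (write(1)): arr=[13 21 8 15 1] head=3 tail=0 count=2
After op 9 (write(19)): arr=[19 21 8 15 1] head=3 tail=1 count=3
After op 10 (read()): arr=[19 21 8 15 1] head=4 tail=1 count=2
After op 11 (write(17)): arr=[19 17 8 15 1] head=4 tail=2 count=3
After op 12 (write(18)): arr=[19 17 18 15 1] head=4 tail=3 count=4
After op 13 (write(7)): arr=[19 17 18 7 1] head=4 tail=4 count=5
After op 14 (write(5)): arr=[19 17 18 7 5] head=0 tail=0 count=5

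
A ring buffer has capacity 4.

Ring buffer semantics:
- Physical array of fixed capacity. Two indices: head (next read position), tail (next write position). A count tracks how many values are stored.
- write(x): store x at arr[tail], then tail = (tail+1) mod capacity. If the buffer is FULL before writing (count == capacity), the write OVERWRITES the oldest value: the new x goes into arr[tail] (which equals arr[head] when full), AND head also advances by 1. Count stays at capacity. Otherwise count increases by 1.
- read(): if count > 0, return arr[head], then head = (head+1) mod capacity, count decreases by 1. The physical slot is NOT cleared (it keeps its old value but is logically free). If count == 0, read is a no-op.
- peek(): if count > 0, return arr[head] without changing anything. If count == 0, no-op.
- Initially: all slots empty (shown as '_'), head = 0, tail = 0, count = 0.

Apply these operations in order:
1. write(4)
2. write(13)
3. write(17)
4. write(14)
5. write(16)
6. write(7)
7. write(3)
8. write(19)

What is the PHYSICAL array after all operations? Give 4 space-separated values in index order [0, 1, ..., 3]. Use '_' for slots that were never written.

Answer: 16 7 3 19

Derivation:
After op 1 (write(4)): arr=[4 _ _ _] head=0 tail=1 count=1
After op 2 (write(13)): arr=[4 13 _ _] head=0 tail=2 count=2
After op 3 (write(17)): arr=[4 13 17 _] head=0 tail=3 count=3
After op 4 (write(14)): arr=[4 13 17 14] head=0 tail=0 count=4
After op 5 (write(16)): arr=[16 13 17 14] head=1 tail=1 count=4
After op 6 (write(7)): arr=[16 7 17 14] head=2 tail=2 count=4
After op 7 (write(3)): arr=[16 7 3 14] head=3 tail=3 count=4
After op 8 (write(19)): arr=[16 7 3 19] head=0 tail=0 count=4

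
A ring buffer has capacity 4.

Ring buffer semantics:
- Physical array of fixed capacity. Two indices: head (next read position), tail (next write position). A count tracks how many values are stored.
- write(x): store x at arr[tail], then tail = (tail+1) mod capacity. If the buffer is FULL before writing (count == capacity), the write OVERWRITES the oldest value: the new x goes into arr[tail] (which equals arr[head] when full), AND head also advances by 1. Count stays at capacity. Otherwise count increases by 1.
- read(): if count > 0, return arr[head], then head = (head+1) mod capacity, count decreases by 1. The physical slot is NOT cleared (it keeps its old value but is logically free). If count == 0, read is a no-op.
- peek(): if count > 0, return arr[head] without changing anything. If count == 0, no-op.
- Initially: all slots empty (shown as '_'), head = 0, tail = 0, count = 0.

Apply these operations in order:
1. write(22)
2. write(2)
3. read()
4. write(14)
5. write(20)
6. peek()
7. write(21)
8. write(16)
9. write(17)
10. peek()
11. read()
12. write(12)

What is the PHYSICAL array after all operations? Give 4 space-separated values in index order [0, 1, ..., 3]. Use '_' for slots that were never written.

Answer: 21 16 17 12

Derivation:
After op 1 (write(22)): arr=[22 _ _ _] head=0 tail=1 count=1
After op 2 (write(2)): arr=[22 2 _ _] head=0 tail=2 count=2
After op 3 (read()): arr=[22 2 _ _] head=1 tail=2 count=1
After op 4 (write(14)): arr=[22 2 14 _] head=1 tail=3 count=2
After op 5 (write(20)): arr=[22 2 14 20] head=1 tail=0 count=3
After op 6 (peek()): arr=[22 2 14 20] head=1 tail=0 count=3
After op 7 (write(21)): arr=[21 2 14 20] head=1 tail=1 count=4
After op 8 (write(16)): arr=[21 16 14 20] head=2 tail=2 count=4
After op 9 (write(17)): arr=[21 16 17 20] head=3 tail=3 count=4
After op 10 (peek()): arr=[21 16 17 20] head=3 tail=3 count=4
After op 11 (read()): arr=[21 16 17 20] head=0 tail=3 count=3
After op 12 (write(12)): arr=[21 16 17 12] head=0 tail=0 count=4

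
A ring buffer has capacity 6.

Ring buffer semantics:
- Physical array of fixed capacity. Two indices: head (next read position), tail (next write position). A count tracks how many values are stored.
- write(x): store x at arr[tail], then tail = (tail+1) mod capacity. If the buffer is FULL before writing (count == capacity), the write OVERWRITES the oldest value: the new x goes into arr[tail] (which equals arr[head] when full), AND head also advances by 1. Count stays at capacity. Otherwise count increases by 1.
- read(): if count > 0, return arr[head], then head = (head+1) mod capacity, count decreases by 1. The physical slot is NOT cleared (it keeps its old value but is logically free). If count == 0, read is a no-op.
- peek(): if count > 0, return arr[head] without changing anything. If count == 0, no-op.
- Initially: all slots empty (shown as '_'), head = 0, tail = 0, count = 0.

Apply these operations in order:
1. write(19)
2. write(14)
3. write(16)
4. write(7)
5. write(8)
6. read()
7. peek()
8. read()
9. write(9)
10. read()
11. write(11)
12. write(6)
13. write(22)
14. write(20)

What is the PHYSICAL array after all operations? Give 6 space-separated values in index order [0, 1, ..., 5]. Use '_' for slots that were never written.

After op 1 (write(19)): arr=[19 _ _ _ _ _] head=0 tail=1 count=1
After op 2 (write(14)): arr=[19 14 _ _ _ _] head=0 tail=2 count=2
After op 3 (write(16)): arr=[19 14 16 _ _ _] head=0 tail=3 count=3
After op 4 (write(7)): arr=[19 14 16 7 _ _] head=0 tail=4 count=4
After op 5 (write(8)): arr=[19 14 16 7 8 _] head=0 tail=5 count=5
After op 6 (read()): arr=[19 14 16 7 8 _] head=1 tail=5 count=4
After op 7 (peek()): arr=[19 14 16 7 8 _] head=1 tail=5 count=4
After op 8 (read()): arr=[19 14 16 7 8 _] head=2 tail=5 count=3
After op 9 (write(9)): arr=[19 14 16 7 8 9] head=2 tail=0 count=4
After op 10 (read()): arr=[19 14 16 7 8 9] head=3 tail=0 count=3
After op 11 (write(11)): arr=[11 14 16 7 8 9] head=3 tail=1 count=4
After op 12 (write(6)): arr=[11 6 16 7 8 9] head=3 tail=2 count=5
After op 13 (write(22)): arr=[11 6 22 7 8 9] head=3 tail=3 count=6
After op 14 (write(20)): arr=[11 6 22 20 8 9] head=4 tail=4 count=6

Answer: 11 6 22 20 8 9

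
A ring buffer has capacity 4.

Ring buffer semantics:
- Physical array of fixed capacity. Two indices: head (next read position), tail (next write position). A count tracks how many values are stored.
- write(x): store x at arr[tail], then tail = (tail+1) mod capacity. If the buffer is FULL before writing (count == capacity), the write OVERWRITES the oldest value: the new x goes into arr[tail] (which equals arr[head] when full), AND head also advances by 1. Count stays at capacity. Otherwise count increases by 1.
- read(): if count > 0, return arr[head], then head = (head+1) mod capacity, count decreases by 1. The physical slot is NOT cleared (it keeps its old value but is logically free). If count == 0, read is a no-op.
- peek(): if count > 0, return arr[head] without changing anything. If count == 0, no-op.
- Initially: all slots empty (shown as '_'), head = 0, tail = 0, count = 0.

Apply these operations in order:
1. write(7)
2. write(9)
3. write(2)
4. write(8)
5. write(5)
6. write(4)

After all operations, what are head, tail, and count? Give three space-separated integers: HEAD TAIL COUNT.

After op 1 (write(7)): arr=[7 _ _ _] head=0 tail=1 count=1
After op 2 (write(9)): arr=[7 9 _ _] head=0 tail=2 count=2
After op 3 (write(2)): arr=[7 9 2 _] head=0 tail=3 count=3
After op 4 (write(8)): arr=[7 9 2 8] head=0 tail=0 count=4
After op 5 (write(5)): arr=[5 9 2 8] head=1 tail=1 count=4
After op 6 (write(4)): arr=[5 4 2 8] head=2 tail=2 count=4

Answer: 2 2 4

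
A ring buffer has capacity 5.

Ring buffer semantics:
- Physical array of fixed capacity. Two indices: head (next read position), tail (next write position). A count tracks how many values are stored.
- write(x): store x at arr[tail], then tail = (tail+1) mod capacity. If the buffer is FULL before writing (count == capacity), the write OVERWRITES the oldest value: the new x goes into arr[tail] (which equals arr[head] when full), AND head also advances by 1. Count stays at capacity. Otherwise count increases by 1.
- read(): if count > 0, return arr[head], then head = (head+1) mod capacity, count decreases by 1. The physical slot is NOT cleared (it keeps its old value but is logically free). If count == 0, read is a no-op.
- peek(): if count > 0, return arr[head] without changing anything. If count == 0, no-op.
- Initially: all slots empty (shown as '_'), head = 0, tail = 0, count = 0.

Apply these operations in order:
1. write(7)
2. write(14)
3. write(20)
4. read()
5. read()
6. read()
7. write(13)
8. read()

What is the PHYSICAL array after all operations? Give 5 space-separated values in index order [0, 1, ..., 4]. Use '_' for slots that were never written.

After op 1 (write(7)): arr=[7 _ _ _ _] head=0 tail=1 count=1
After op 2 (write(14)): arr=[7 14 _ _ _] head=0 tail=2 count=2
After op 3 (write(20)): arr=[7 14 20 _ _] head=0 tail=3 count=3
After op 4 (read()): arr=[7 14 20 _ _] head=1 tail=3 count=2
After op 5 (read()): arr=[7 14 20 _ _] head=2 tail=3 count=1
After op 6 (read()): arr=[7 14 20 _ _] head=3 tail=3 count=0
After op 7 (write(13)): arr=[7 14 20 13 _] head=3 tail=4 count=1
After op 8 (read()): arr=[7 14 20 13 _] head=4 tail=4 count=0

Answer: 7 14 20 13 _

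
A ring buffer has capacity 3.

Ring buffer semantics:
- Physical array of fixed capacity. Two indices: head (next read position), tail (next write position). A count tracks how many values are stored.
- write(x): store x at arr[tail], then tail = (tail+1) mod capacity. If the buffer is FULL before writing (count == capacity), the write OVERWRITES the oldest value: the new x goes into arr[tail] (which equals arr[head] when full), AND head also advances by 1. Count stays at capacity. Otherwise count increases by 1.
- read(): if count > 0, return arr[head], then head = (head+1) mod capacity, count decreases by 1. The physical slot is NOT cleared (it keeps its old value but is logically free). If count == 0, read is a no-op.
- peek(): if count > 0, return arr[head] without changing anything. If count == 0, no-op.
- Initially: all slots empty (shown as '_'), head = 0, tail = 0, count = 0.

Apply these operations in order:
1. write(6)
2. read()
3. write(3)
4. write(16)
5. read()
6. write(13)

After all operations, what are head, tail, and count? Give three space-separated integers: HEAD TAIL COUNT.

After op 1 (write(6)): arr=[6 _ _] head=0 tail=1 count=1
After op 2 (read()): arr=[6 _ _] head=1 tail=1 count=0
After op 3 (write(3)): arr=[6 3 _] head=1 tail=2 count=1
After op 4 (write(16)): arr=[6 3 16] head=1 tail=0 count=2
After op 5 (read()): arr=[6 3 16] head=2 tail=0 count=1
After op 6 (write(13)): arr=[13 3 16] head=2 tail=1 count=2

Answer: 2 1 2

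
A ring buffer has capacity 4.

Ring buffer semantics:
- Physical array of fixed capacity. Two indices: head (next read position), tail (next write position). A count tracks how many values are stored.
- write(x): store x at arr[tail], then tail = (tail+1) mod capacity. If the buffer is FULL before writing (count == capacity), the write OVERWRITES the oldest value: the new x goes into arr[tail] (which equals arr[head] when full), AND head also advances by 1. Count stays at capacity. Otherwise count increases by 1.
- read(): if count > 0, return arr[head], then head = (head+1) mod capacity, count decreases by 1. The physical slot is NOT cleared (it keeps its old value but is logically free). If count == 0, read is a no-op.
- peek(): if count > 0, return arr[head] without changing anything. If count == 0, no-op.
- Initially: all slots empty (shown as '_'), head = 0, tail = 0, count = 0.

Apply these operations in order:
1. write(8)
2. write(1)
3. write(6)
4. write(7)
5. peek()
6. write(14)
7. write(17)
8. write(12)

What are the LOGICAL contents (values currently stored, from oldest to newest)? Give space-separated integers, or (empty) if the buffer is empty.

Answer: 7 14 17 12

Derivation:
After op 1 (write(8)): arr=[8 _ _ _] head=0 tail=1 count=1
After op 2 (write(1)): arr=[8 1 _ _] head=0 tail=2 count=2
After op 3 (write(6)): arr=[8 1 6 _] head=0 tail=3 count=3
After op 4 (write(7)): arr=[8 1 6 7] head=0 tail=0 count=4
After op 5 (peek()): arr=[8 1 6 7] head=0 tail=0 count=4
After op 6 (write(14)): arr=[14 1 6 7] head=1 tail=1 count=4
After op 7 (write(17)): arr=[14 17 6 7] head=2 tail=2 count=4
After op 8 (write(12)): arr=[14 17 12 7] head=3 tail=3 count=4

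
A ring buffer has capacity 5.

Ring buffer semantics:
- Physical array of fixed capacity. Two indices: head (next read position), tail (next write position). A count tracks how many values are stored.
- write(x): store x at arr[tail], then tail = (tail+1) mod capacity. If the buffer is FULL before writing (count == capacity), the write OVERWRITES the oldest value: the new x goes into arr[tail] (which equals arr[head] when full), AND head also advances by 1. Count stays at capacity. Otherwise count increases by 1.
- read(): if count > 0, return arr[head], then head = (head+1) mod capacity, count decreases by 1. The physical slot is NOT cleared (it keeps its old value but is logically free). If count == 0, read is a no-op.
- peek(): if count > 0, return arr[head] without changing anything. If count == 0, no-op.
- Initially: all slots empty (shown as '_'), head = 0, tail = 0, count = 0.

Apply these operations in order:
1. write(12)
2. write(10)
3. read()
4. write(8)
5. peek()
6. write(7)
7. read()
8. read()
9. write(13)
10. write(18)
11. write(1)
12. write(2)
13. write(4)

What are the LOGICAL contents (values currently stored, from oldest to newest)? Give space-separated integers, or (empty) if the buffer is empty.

Answer: 13 18 1 2 4

Derivation:
After op 1 (write(12)): arr=[12 _ _ _ _] head=0 tail=1 count=1
After op 2 (write(10)): arr=[12 10 _ _ _] head=0 tail=2 count=2
After op 3 (read()): arr=[12 10 _ _ _] head=1 tail=2 count=1
After op 4 (write(8)): arr=[12 10 8 _ _] head=1 tail=3 count=2
After op 5 (peek()): arr=[12 10 8 _ _] head=1 tail=3 count=2
After op 6 (write(7)): arr=[12 10 8 7 _] head=1 tail=4 count=3
After op 7 (read()): arr=[12 10 8 7 _] head=2 tail=4 count=2
After op 8 (read()): arr=[12 10 8 7 _] head=3 tail=4 count=1
After op 9 (write(13)): arr=[12 10 8 7 13] head=3 tail=0 count=2
After op 10 (write(18)): arr=[18 10 8 7 13] head=3 tail=1 count=3
After op 11 (write(1)): arr=[18 1 8 7 13] head=3 tail=2 count=4
After op 12 (write(2)): arr=[18 1 2 7 13] head=3 tail=3 count=5
After op 13 (write(4)): arr=[18 1 2 4 13] head=4 tail=4 count=5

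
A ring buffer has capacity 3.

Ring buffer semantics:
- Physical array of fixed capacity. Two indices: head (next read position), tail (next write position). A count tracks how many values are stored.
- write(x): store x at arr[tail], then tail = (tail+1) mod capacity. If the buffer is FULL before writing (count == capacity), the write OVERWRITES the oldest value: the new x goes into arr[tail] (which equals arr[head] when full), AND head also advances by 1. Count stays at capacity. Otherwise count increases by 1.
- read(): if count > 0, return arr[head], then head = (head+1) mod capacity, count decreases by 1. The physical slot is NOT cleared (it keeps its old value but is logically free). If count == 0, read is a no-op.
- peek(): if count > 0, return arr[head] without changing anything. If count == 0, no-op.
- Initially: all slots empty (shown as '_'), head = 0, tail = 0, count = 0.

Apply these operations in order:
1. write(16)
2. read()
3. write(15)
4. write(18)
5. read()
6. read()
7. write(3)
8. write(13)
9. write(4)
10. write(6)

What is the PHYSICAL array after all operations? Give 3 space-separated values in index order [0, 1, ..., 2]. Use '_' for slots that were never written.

After op 1 (write(16)): arr=[16 _ _] head=0 tail=1 count=1
After op 2 (read()): arr=[16 _ _] head=1 tail=1 count=0
After op 3 (write(15)): arr=[16 15 _] head=1 tail=2 count=1
After op 4 (write(18)): arr=[16 15 18] head=1 tail=0 count=2
After op 5 (read()): arr=[16 15 18] head=2 tail=0 count=1
After op 6 (read()): arr=[16 15 18] head=0 tail=0 count=0
After op 7 (write(3)): arr=[3 15 18] head=0 tail=1 count=1
After op 8 (write(13)): arr=[3 13 18] head=0 tail=2 count=2
After op 9 (write(4)): arr=[3 13 4] head=0 tail=0 count=3
After op 10 (write(6)): arr=[6 13 4] head=1 tail=1 count=3

Answer: 6 13 4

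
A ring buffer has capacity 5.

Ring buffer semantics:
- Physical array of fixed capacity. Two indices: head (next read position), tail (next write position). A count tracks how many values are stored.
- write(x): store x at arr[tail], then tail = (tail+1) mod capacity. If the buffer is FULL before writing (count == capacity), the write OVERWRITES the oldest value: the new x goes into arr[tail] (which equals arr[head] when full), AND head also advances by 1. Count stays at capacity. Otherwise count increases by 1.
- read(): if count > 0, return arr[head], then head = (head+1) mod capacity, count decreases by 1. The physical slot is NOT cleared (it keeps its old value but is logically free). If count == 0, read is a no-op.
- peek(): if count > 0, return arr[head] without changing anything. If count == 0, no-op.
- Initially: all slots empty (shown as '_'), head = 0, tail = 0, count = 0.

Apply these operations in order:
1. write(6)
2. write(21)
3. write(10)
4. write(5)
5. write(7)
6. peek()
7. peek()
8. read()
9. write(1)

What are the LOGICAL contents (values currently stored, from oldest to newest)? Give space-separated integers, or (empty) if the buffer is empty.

After op 1 (write(6)): arr=[6 _ _ _ _] head=0 tail=1 count=1
After op 2 (write(21)): arr=[6 21 _ _ _] head=0 tail=2 count=2
After op 3 (write(10)): arr=[6 21 10 _ _] head=0 tail=3 count=3
After op 4 (write(5)): arr=[6 21 10 5 _] head=0 tail=4 count=4
After op 5 (write(7)): arr=[6 21 10 5 7] head=0 tail=0 count=5
After op 6 (peek()): arr=[6 21 10 5 7] head=0 tail=0 count=5
After op 7 (peek()): arr=[6 21 10 5 7] head=0 tail=0 count=5
After op 8 (read()): arr=[6 21 10 5 7] head=1 tail=0 count=4
After op 9 (write(1)): arr=[1 21 10 5 7] head=1 tail=1 count=5

Answer: 21 10 5 7 1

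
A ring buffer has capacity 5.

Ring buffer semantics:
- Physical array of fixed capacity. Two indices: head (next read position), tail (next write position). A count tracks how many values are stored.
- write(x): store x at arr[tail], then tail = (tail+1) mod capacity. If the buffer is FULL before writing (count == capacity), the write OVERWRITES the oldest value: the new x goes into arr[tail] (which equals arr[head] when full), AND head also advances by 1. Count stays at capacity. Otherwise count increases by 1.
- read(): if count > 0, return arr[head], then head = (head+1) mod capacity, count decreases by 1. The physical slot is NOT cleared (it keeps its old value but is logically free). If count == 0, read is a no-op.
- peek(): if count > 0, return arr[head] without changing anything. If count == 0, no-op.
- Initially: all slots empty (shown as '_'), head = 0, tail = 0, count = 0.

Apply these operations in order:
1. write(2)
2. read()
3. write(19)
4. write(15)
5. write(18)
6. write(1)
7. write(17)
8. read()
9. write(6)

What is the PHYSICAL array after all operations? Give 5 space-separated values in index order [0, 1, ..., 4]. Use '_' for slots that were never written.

Answer: 17 6 15 18 1

Derivation:
After op 1 (write(2)): arr=[2 _ _ _ _] head=0 tail=1 count=1
After op 2 (read()): arr=[2 _ _ _ _] head=1 tail=1 count=0
After op 3 (write(19)): arr=[2 19 _ _ _] head=1 tail=2 count=1
After op 4 (write(15)): arr=[2 19 15 _ _] head=1 tail=3 count=2
After op 5 (write(18)): arr=[2 19 15 18 _] head=1 tail=4 count=3
After op 6 (write(1)): arr=[2 19 15 18 1] head=1 tail=0 count=4
After op 7 (write(17)): arr=[17 19 15 18 1] head=1 tail=1 count=5
After op 8 (read()): arr=[17 19 15 18 1] head=2 tail=1 count=4
After op 9 (write(6)): arr=[17 6 15 18 1] head=2 tail=2 count=5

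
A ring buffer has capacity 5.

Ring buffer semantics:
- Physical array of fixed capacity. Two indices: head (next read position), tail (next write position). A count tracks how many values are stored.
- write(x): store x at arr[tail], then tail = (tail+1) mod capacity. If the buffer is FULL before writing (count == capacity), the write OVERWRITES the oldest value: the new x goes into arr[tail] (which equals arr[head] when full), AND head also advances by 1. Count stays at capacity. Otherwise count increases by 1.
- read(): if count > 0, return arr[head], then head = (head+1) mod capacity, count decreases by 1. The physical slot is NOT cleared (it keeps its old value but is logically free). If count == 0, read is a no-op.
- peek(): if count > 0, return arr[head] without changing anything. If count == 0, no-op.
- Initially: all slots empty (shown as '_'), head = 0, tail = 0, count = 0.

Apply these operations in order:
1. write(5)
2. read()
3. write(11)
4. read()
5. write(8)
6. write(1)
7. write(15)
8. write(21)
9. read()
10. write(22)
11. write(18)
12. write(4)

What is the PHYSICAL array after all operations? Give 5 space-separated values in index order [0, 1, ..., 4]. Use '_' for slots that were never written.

Answer: 21 22 18 4 15

Derivation:
After op 1 (write(5)): arr=[5 _ _ _ _] head=0 tail=1 count=1
After op 2 (read()): arr=[5 _ _ _ _] head=1 tail=1 count=0
After op 3 (write(11)): arr=[5 11 _ _ _] head=1 tail=2 count=1
After op 4 (read()): arr=[5 11 _ _ _] head=2 tail=2 count=0
After op 5 (write(8)): arr=[5 11 8 _ _] head=2 tail=3 count=1
After op 6 (write(1)): arr=[5 11 8 1 _] head=2 tail=4 count=2
After op 7 (write(15)): arr=[5 11 8 1 15] head=2 tail=0 count=3
After op 8 (write(21)): arr=[21 11 8 1 15] head=2 tail=1 count=4
After op 9 (read()): arr=[21 11 8 1 15] head=3 tail=1 count=3
After op 10 (write(22)): arr=[21 22 8 1 15] head=3 tail=2 count=4
After op 11 (write(18)): arr=[21 22 18 1 15] head=3 tail=3 count=5
After op 12 (write(4)): arr=[21 22 18 4 15] head=4 tail=4 count=5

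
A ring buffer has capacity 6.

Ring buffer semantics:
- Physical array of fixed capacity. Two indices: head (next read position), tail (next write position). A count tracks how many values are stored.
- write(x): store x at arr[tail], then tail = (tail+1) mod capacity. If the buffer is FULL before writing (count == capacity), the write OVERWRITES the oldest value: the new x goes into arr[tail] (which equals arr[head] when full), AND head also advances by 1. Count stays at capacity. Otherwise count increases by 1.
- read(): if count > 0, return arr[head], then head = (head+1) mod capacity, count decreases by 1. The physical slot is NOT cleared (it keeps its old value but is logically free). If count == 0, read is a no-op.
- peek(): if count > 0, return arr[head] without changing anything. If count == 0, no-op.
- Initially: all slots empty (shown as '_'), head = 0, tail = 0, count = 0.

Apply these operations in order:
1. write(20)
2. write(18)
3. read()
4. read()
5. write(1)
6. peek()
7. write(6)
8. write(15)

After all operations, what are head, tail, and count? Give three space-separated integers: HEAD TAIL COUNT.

After op 1 (write(20)): arr=[20 _ _ _ _ _] head=0 tail=1 count=1
After op 2 (write(18)): arr=[20 18 _ _ _ _] head=0 tail=2 count=2
After op 3 (read()): arr=[20 18 _ _ _ _] head=1 tail=2 count=1
After op 4 (read()): arr=[20 18 _ _ _ _] head=2 tail=2 count=0
After op 5 (write(1)): arr=[20 18 1 _ _ _] head=2 tail=3 count=1
After op 6 (peek()): arr=[20 18 1 _ _ _] head=2 tail=3 count=1
After op 7 (write(6)): arr=[20 18 1 6 _ _] head=2 tail=4 count=2
After op 8 (write(15)): arr=[20 18 1 6 15 _] head=2 tail=5 count=3

Answer: 2 5 3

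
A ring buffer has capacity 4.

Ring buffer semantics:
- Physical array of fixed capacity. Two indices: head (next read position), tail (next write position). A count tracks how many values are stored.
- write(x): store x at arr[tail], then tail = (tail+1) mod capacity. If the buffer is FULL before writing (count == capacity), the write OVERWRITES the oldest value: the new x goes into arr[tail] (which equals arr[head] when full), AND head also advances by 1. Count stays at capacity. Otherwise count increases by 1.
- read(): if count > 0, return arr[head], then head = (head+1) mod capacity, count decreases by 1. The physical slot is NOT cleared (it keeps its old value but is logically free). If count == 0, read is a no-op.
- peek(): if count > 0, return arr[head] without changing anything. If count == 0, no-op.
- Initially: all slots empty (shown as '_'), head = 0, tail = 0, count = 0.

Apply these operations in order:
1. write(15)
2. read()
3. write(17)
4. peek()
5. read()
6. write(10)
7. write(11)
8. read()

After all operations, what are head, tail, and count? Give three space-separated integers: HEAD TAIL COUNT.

After op 1 (write(15)): arr=[15 _ _ _] head=0 tail=1 count=1
After op 2 (read()): arr=[15 _ _ _] head=1 tail=1 count=0
After op 3 (write(17)): arr=[15 17 _ _] head=1 tail=2 count=1
After op 4 (peek()): arr=[15 17 _ _] head=1 tail=2 count=1
After op 5 (read()): arr=[15 17 _ _] head=2 tail=2 count=0
After op 6 (write(10)): arr=[15 17 10 _] head=2 tail=3 count=1
After op 7 (write(11)): arr=[15 17 10 11] head=2 tail=0 count=2
After op 8 (read()): arr=[15 17 10 11] head=3 tail=0 count=1

Answer: 3 0 1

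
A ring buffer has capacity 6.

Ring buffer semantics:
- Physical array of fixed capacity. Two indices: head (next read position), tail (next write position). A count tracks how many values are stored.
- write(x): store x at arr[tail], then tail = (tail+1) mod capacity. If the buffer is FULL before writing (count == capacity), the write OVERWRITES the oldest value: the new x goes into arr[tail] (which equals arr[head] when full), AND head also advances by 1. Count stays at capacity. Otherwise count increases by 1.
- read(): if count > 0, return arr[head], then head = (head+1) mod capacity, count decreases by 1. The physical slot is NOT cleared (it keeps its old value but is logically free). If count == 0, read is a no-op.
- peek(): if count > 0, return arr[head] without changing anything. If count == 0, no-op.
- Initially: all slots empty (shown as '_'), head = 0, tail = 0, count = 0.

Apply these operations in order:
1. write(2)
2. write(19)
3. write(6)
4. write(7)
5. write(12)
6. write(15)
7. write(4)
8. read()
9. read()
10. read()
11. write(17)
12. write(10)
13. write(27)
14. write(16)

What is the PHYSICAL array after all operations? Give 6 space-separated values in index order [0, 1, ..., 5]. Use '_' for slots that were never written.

Answer: 4 17 10 27 16 15

Derivation:
After op 1 (write(2)): arr=[2 _ _ _ _ _] head=0 tail=1 count=1
After op 2 (write(19)): arr=[2 19 _ _ _ _] head=0 tail=2 count=2
After op 3 (write(6)): arr=[2 19 6 _ _ _] head=0 tail=3 count=3
After op 4 (write(7)): arr=[2 19 6 7 _ _] head=0 tail=4 count=4
After op 5 (write(12)): arr=[2 19 6 7 12 _] head=0 tail=5 count=5
After op 6 (write(15)): arr=[2 19 6 7 12 15] head=0 tail=0 count=6
After op 7 (write(4)): arr=[4 19 6 7 12 15] head=1 tail=1 count=6
After op 8 (read()): arr=[4 19 6 7 12 15] head=2 tail=1 count=5
After op 9 (read()): arr=[4 19 6 7 12 15] head=3 tail=1 count=4
After op 10 (read()): arr=[4 19 6 7 12 15] head=4 tail=1 count=3
After op 11 (write(17)): arr=[4 17 6 7 12 15] head=4 tail=2 count=4
After op 12 (write(10)): arr=[4 17 10 7 12 15] head=4 tail=3 count=5
After op 13 (write(27)): arr=[4 17 10 27 12 15] head=4 tail=4 count=6
After op 14 (write(16)): arr=[4 17 10 27 16 15] head=5 tail=5 count=6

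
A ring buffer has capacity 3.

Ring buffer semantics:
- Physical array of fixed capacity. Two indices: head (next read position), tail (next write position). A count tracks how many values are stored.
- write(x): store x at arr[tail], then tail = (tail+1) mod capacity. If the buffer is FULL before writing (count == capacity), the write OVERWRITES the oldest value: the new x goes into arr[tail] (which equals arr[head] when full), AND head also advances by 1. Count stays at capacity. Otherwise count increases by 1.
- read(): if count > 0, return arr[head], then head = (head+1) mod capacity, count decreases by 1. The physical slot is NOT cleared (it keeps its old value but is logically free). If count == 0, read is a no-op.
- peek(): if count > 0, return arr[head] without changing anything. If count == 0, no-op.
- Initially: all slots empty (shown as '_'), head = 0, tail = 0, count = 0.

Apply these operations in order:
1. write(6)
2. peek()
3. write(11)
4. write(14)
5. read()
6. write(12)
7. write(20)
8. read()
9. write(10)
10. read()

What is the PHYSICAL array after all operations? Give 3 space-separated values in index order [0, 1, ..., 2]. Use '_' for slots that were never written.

After op 1 (write(6)): arr=[6 _ _] head=0 tail=1 count=1
After op 2 (peek()): arr=[6 _ _] head=0 tail=1 count=1
After op 3 (write(11)): arr=[6 11 _] head=0 tail=2 count=2
After op 4 (write(14)): arr=[6 11 14] head=0 tail=0 count=3
After op 5 (read()): arr=[6 11 14] head=1 tail=0 count=2
After op 6 (write(12)): arr=[12 11 14] head=1 tail=1 count=3
After op 7 (write(20)): arr=[12 20 14] head=2 tail=2 count=3
After op 8 (read()): arr=[12 20 14] head=0 tail=2 count=2
After op 9 (write(10)): arr=[12 20 10] head=0 tail=0 count=3
After op 10 (read()): arr=[12 20 10] head=1 tail=0 count=2

Answer: 12 20 10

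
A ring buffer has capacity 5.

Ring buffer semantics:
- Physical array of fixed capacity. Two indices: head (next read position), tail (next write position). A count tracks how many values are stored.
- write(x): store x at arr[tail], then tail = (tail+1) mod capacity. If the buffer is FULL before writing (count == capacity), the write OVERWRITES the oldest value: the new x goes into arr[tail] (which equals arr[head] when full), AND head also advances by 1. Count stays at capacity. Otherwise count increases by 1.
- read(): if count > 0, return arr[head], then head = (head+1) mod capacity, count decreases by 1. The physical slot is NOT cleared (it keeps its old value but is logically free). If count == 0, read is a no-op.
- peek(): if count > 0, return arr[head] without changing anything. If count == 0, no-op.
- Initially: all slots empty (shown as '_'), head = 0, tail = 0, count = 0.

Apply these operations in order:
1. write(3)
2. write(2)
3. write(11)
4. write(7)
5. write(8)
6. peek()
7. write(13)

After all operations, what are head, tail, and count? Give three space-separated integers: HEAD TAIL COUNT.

Answer: 1 1 5

Derivation:
After op 1 (write(3)): arr=[3 _ _ _ _] head=0 tail=1 count=1
After op 2 (write(2)): arr=[3 2 _ _ _] head=0 tail=2 count=2
After op 3 (write(11)): arr=[3 2 11 _ _] head=0 tail=3 count=3
After op 4 (write(7)): arr=[3 2 11 7 _] head=0 tail=4 count=4
After op 5 (write(8)): arr=[3 2 11 7 8] head=0 tail=0 count=5
After op 6 (peek()): arr=[3 2 11 7 8] head=0 tail=0 count=5
After op 7 (write(13)): arr=[13 2 11 7 8] head=1 tail=1 count=5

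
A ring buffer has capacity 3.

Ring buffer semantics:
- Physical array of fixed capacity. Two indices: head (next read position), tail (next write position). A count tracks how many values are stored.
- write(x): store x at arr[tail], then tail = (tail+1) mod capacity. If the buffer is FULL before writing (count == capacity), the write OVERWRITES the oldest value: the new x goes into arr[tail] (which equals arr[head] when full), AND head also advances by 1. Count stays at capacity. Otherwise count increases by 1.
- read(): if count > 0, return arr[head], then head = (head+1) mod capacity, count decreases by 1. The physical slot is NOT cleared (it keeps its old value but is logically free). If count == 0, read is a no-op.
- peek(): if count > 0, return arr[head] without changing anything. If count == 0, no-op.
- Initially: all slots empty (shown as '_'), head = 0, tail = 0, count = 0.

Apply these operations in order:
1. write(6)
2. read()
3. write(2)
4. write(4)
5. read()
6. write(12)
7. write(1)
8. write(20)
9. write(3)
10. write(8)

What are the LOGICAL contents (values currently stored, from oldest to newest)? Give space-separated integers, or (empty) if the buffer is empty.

After op 1 (write(6)): arr=[6 _ _] head=0 tail=1 count=1
After op 2 (read()): arr=[6 _ _] head=1 tail=1 count=0
After op 3 (write(2)): arr=[6 2 _] head=1 tail=2 count=1
After op 4 (write(4)): arr=[6 2 4] head=1 tail=0 count=2
After op 5 (read()): arr=[6 2 4] head=2 tail=0 count=1
After op 6 (write(12)): arr=[12 2 4] head=2 tail=1 count=2
After op 7 (write(1)): arr=[12 1 4] head=2 tail=2 count=3
After op 8 (write(20)): arr=[12 1 20] head=0 tail=0 count=3
After op 9 (write(3)): arr=[3 1 20] head=1 tail=1 count=3
After op 10 (write(8)): arr=[3 8 20] head=2 tail=2 count=3

Answer: 20 3 8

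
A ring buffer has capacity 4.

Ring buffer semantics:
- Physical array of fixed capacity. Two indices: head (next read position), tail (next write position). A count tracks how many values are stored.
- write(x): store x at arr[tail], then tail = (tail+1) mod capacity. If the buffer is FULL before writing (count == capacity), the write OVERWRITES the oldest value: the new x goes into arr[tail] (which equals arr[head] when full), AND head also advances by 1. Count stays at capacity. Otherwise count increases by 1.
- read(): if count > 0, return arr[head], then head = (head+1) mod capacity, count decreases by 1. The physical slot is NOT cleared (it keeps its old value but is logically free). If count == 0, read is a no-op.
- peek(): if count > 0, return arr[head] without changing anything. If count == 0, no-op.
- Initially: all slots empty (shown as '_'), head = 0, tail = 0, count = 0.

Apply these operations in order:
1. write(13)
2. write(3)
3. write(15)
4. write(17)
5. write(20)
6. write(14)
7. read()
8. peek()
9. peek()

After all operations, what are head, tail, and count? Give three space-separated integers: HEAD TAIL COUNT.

After op 1 (write(13)): arr=[13 _ _ _] head=0 tail=1 count=1
After op 2 (write(3)): arr=[13 3 _ _] head=0 tail=2 count=2
After op 3 (write(15)): arr=[13 3 15 _] head=0 tail=3 count=3
After op 4 (write(17)): arr=[13 3 15 17] head=0 tail=0 count=4
After op 5 (write(20)): arr=[20 3 15 17] head=1 tail=1 count=4
After op 6 (write(14)): arr=[20 14 15 17] head=2 tail=2 count=4
After op 7 (read()): arr=[20 14 15 17] head=3 tail=2 count=3
After op 8 (peek()): arr=[20 14 15 17] head=3 tail=2 count=3
After op 9 (peek()): arr=[20 14 15 17] head=3 tail=2 count=3

Answer: 3 2 3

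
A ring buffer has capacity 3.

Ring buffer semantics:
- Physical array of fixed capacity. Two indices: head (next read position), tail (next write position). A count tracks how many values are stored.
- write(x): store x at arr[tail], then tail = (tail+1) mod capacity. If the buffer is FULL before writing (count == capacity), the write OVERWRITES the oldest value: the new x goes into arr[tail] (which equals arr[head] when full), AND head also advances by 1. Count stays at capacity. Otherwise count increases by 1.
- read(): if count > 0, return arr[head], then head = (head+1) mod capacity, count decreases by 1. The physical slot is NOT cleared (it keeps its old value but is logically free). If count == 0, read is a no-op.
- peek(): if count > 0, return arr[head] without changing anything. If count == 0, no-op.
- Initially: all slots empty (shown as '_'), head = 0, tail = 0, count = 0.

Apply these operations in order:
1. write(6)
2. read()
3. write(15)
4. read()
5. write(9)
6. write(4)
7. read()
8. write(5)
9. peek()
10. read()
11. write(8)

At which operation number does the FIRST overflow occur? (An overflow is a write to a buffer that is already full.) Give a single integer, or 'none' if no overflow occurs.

After op 1 (write(6)): arr=[6 _ _] head=0 tail=1 count=1
After op 2 (read()): arr=[6 _ _] head=1 tail=1 count=0
After op 3 (write(15)): arr=[6 15 _] head=1 tail=2 count=1
After op 4 (read()): arr=[6 15 _] head=2 tail=2 count=0
After op 5 (write(9)): arr=[6 15 9] head=2 tail=0 count=1
After op 6 (write(4)): arr=[4 15 9] head=2 tail=1 count=2
After op 7 (read()): arr=[4 15 9] head=0 tail=1 count=1
After op 8 (write(5)): arr=[4 5 9] head=0 tail=2 count=2
After op 9 (peek()): arr=[4 5 9] head=0 tail=2 count=2
After op 10 (read()): arr=[4 5 9] head=1 tail=2 count=1
After op 11 (write(8)): arr=[4 5 8] head=1 tail=0 count=2

Answer: none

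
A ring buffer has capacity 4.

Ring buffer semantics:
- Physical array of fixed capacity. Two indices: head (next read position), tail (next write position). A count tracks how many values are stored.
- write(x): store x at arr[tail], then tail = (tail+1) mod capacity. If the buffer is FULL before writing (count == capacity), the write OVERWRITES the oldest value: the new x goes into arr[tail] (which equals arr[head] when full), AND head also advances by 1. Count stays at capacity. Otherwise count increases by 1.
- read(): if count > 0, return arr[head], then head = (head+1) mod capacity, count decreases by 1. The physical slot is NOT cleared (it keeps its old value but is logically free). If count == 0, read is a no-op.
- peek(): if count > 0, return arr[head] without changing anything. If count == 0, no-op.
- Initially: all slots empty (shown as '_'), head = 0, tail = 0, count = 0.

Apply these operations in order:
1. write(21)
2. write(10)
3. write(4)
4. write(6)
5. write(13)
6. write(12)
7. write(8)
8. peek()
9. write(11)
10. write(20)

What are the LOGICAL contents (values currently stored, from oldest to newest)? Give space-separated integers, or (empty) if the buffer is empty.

After op 1 (write(21)): arr=[21 _ _ _] head=0 tail=1 count=1
After op 2 (write(10)): arr=[21 10 _ _] head=0 tail=2 count=2
After op 3 (write(4)): arr=[21 10 4 _] head=0 tail=3 count=3
After op 4 (write(6)): arr=[21 10 4 6] head=0 tail=0 count=4
After op 5 (write(13)): arr=[13 10 4 6] head=1 tail=1 count=4
After op 6 (write(12)): arr=[13 12 4 6] head=2 tail=2 count=4
After op 7 (write(8)): arr=[13 12 8 6] head=3 tail=3 count=4
After op 8 (peek()): arr=[13 12 8 6] head=3 tail=3 count=4
After op 9 (write(11)): arr=[13 12 8 11] head=0 tail=0 count=4
After op 10 (write(20)): arr=[20 12 8 11] head=1 tail=1 count=4

Answer: 12 8 11 20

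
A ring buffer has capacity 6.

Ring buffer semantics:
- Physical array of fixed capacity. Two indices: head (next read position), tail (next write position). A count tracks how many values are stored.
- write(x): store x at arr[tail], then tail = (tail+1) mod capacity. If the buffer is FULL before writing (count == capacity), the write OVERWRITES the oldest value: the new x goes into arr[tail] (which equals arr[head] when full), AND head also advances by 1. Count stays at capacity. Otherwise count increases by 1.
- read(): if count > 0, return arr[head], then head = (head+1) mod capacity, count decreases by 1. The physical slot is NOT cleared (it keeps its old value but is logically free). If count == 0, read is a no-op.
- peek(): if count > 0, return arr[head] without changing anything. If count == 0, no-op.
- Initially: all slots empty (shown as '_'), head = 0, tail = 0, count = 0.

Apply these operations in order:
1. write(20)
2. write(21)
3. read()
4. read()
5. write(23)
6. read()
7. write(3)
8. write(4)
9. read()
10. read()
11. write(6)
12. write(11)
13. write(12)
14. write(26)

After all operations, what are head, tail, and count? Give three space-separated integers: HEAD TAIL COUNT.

After op 1 (write(20)): arr=[20 _ _ _ _ _] head=0 tail=1 count=1
After op 2 (write(21)): arr=[20 21 _ _ _ _] head=0 tail=2 count=2
After op 3 (read()): arr=[20 21 _ _ _ _] head=1 tail=2 count=1
After op 4 (read()): arr=[20 21 _ _ _ _] head=2 tail=2 count=0
After op 5 (write(23)): arr=[20 21 23 _ _ _] head=2 tail=3 count=1
After op 6 (read()): arr=[20 21 23 _ _ _] head=3 tail=3 count=0
After op 7 (write(3)): arr=[20 21 23 3 _ _] head=3 tail=4 count=1
After op 8 (write(4)): arr=[20 21 23 3 4 _] head=3 tail=5 count=2
After op 9 (read()): arr=[20 21 23 3 4 _] head=4 tail=5 count=1
After op 10 (read()): arr=[20 21 23 3 4 _] head=5 tail=5 count=0
After op 11 (write(6)): arr=[20 21 23 3 4 6] head=5 tail=0 count=1
After op 12 (write(11)): arr=[11 21 23 3 4 6] head=5 tail=1 count=2
After op 13 (write(12)): arr=[11 12 23 3 4 6] head=5 tail=2 count=3
After op 14 (write(26)): arr=[11 12 26 3 4 6] head=5 tail=3 count=4

Answer: 5 3 4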